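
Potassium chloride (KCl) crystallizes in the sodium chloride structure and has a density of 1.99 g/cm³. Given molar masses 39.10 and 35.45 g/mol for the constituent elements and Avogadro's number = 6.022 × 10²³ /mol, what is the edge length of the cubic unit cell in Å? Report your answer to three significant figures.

M(KCl) = 74.55 g/mol; Z = 4 formula units per cell.
a³ = Z·M/(N_A·ρ) = 4 × 74.55 / (6.022 × 10²³ × 1.99) = 2.488 × 10^-22 cm³, so a = 6.290 × 10^-8 cm = 6.29 Å.

6.29 Å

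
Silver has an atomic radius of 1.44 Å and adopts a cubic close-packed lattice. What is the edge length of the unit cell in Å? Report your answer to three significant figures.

4.07 Å

In an FCC lattice, atoms touch along the face diagonal, so √2·a = 4r.
a = 4r/√2 = 4 × 1.44 / 1.4142 = 4.07 Å.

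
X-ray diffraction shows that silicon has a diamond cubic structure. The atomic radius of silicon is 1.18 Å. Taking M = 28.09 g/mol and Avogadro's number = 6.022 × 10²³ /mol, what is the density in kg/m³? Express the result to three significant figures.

2300 kg/m³

In a diamond cubic lattice, nearest neighbors lie along the body diagonal with √3·a = 8r, giving a = 5.450 Å = 5.450 × 10^-8 cm.
With Z = 8, ρ = Z·M/(N_A·a³) = 8 × 28.09 / (6.022 × 10²³ × 1.619 × 10^-22) = 2.305 g/cm³ = 2300 kg/m³.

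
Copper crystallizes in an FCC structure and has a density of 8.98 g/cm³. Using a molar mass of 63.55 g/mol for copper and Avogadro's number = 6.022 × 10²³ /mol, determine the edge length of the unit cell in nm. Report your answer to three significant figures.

0.361 nm

With Z = 4 atoms per FCC cell, a³ = Z·M/(N_A·ρ) = 4 × 63.55 / (6.022 × 10²³ × 8.980 g/cm³) = 4.701 × 10^-23 cm³.
a = (4.701 × 10^-23)^(1/3) = 3.609 × 10^-8 cm = 0.361 nm.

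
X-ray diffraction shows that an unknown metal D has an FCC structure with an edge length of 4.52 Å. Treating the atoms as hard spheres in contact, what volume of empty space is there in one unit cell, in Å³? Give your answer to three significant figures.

In an FCC lattice atoms touch along the face diagonal, so √2·a = 4r, so r = 0.3536a = 1.598 Å.
V_cell = a³ = 92.35 Å³; V_atoms = 4 × (4/3)πr³ = 68.38 Å³.
Empty space = 92.35 − 68.38 = 24.0 Å³.

24.0 Å³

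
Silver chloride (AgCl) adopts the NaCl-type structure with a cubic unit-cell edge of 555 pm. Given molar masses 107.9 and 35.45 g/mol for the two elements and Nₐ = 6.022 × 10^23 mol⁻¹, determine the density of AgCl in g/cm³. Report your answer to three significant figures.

The NaCl-type structure contains Z = 4 formula units per cell; M(AgCl) = 107.9 + 35.45 = 143.35 g/mol.
a³ = (5.550 × 10^-8 cm)³ = 1.710 × 10^-22 cm³.
ρ = 4 × 143.35 / (6.022 × 10²³ × 1.710 × 10^-22) = 5.570 g/cm³.

5.57 g/cm³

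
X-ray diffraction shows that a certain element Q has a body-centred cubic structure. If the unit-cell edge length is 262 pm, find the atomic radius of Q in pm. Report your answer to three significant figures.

113 pm

In a BCC lattice, atoms touch along the body diagonal, so √3·a = 4r.
r = √3·a/4 = 1.7321 × 262 / 4 = 113 pm.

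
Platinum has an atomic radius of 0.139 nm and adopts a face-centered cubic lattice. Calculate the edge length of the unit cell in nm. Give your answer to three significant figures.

In an FCC lattice, atoms touch along the face diagonal, so √2·a = 4r.
a = 4r/√2 = 4 × 0.139 / 1.4142 = 0.393 nm.

0.393 nm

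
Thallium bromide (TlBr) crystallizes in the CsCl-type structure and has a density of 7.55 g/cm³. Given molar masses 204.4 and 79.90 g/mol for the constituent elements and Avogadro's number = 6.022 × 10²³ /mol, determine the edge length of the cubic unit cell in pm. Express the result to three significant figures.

397 pm

M(TlBr) = 284.3 g/mol; Z = 1 formula unit per cell.
a³ = Z·M/(N_A·ρ) = 1 × 284.3 / (6.022 × 10²³ × 7.55) = 6.253 × 10^-23 cm³, so a = 3.969 × 10^-8 cm = 397 pm.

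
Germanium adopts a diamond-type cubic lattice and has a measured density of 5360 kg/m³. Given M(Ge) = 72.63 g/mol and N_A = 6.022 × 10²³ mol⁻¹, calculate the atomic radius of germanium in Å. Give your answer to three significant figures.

For a diamond cubic cell (Z = 8), a³ = Z·M/(N_A·ρ) = 8 × 72.63 / (6.022 × 10²³ × 5.360) = 1.800 × 10^-22 cm³, so a = 5.646 × 10^-8 cm = 5.646 Å.
Nearest neighbors lie along the body diagonal with √3·a = 8r, so r = 0.2165 × a = 1.22 Å.

1.22 Å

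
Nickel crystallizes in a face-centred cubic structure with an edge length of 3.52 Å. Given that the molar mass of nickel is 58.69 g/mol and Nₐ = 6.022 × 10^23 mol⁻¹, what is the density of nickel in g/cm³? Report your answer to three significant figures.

8.94 g/cm³

An FCC unit cell contains Z = 4 atoms.
Cell volume: a³ = (3.52 Å)³ = (3.520 × 10^-8 cm)³ = 4.361 × 10^-23 cm³.
ρ = Z·M/(N_A·a³) = 4 × 58.69 / (6.022 × 10²³ × 4.361 × 10^-23) = 8.938 g/cm³.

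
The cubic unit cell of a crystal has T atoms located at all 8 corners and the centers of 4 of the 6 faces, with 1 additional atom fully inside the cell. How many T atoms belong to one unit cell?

Corner atoms are shared by 8 cells (1/8 each), face atoms by 2 (1/2 each), interior atoms are unshared.
Net atoms = 8 × 1/8 + 4 × 1/2 + 1 = 1 + 2 + 1 = 4.

4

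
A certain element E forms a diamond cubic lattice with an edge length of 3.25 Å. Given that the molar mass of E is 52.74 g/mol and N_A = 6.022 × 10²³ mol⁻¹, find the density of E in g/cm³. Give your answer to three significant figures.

20.4 g/cm³

A diamond cubic unit cell contains Z = 8 atoms.
Cell volume: a³ = (3.25 Å)³ = (3.250 × 10^-8 cm)³ = 3.433 × 10^-23 cm³.
ρ = Z·M/(N_A·a³) = 8 × 52.74 / (6.022 × 10²³ × 3.433 × 10^-23) = 20.41 g/cm³.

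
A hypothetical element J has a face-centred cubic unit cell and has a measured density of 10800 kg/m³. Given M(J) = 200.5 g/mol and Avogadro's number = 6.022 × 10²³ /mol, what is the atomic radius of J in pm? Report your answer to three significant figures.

176 pm

For an FCC cell (Z = 4), a³ = Z·M/(N_A·ρ) = 4 × 200.5 / (6.022 × 10²³ × 10.80) = 1.233 × 10^-22 cm³, so a = 4.977 × 10^-8 cm = 497.7 pm.
Atoms touch along the face diagonal, so √2·a = 4r, so r = 0.3536 × a = 176 pm.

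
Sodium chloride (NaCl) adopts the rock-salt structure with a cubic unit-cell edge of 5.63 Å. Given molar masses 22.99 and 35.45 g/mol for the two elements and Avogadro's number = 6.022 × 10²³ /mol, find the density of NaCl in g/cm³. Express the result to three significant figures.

2.18 g/cm³

The rock-salt structure contains Z = 4 formula units per cell; M(NaCl) = 22.99 + 35.45 = 58.44 g/mol.
a³ = (5.630 × 10^-8 cm)³ = 1.785 × 10^-22 cm³.
ρ = 4 × 58.44 / (6.022 × 10²³ × 1.785 × 10^-22) = 2.175 g/cm³.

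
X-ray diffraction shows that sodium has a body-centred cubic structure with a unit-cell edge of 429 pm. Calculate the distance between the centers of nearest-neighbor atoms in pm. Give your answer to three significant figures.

372 pm

In a BCC structure, atoms touch along the body diagonal, so √3·a = 4r; the nearest-neighbor distance equals 2r = 0.8660·a.
d = 0.8660 × 429 = 372 pm.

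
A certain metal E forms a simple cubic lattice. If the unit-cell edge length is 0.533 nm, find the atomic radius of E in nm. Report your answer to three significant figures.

0.267 nm

In a simple cubic lattice, atoms touch along the cell edge, so a = 2r.
r = a/2 = 0.533/2 = 0.267 nm.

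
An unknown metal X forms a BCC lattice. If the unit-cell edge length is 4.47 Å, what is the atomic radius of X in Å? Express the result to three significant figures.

1.94 Å

In a BCC lattice, atoms touch along the body diagonal, so √3·a = 4r.
r = √3·a/4 = 1.7321 × 4.47 / 4 = 1.94 Å.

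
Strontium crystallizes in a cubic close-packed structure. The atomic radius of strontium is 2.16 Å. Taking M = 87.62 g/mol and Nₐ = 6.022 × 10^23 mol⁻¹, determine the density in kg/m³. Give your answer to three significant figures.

2550 kg/m³

In an FCC lattice, atoms touch along the face diagonal, so √2·a = 4r, giving a = 6.109 Å = 6.109 × 10^-8 cm.
With Z = 4, ρ = Z·M/(N_A·a³) = 4 × 87.62 / (6.022 × 10²³ × 2.280 × 10^-22) = 2.552 g/cm³ = 2550 kg/m³.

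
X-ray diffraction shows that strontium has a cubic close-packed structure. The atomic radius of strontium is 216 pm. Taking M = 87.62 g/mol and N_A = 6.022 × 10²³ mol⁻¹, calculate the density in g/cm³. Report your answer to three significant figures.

In an FCC lattice, atoms touch along the face diagonal, so √2·a = 4r, giving a = 610.9 pm = 6.109 × 10^-8 cm.
With Z = 4, ρ = Z·M/(N_A·a³) = 4 × 87.62 / (6.022 × 10²³ × 2.280 × 10^-22) = 2.552 g/cm³.

2.55 g/cm³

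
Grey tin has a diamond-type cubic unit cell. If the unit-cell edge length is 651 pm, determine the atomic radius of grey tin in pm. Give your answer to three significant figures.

141 pm

In a diamond cubic lattice, nearest neighbors lie along the body diagonal with √3·a = 8r.
r = √3·a/8 = 1.7321 × 651 / 8 = 141 pm.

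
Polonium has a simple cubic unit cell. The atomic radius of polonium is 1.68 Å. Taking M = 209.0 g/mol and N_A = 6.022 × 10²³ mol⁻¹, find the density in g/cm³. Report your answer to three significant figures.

9.15 g/cm³

In a simple cubic lattice, atoms touch along the cell edge, so a = 2r, giving a = 3.360 Å = 3.360 × 10^-8 cm.
With Z = 1, ρ = Z·M/(N_A·a³) = 1 × 209.0 / (6.022 × 10²³ × 3.793 × 10^-23) = 9.149 g/cm³.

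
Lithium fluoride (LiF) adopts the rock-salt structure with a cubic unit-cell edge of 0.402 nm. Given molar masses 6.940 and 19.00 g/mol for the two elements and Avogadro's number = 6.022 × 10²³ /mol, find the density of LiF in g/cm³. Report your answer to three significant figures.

2.65 g/cm³

The rock-salt structure contains Z = 4 formula units per cell; M(LiF) = 6.940 + 19.00 = 25.94 g/mol.
a³ = (4.020 × 10^-8 cm)³ = 6.496 × 10^-23 cm³.
ρ = 4 × 25.94 / (6.022 × 10²³ × 6.496 × 10^-23) = 2.652 g/cm³.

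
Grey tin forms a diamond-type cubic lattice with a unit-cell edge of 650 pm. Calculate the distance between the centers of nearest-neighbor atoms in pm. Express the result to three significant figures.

In a diamond cubic structure, nearest neighbors lie along the body diagonal with √3·a = 8r; the nearest-neighbor distance equals 2r = 0.4330·a.
d = 0.4330 × 650 = 281 pm.

281 pm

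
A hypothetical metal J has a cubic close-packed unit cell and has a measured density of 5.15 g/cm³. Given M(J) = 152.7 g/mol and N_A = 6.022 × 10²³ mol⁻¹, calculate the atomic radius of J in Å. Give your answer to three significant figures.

For an FCC cell (Z = 4), a³ = Z·M/(N_A·ρ) = 4 × 152.7 / (6.022 × 10²³ × 5.150) = 1.969 × 10^-22 cm³, so a = 5.818 × 10^-8 cm = 5.818 Å.
Atoms touch along the face diagonal, so √2·a = 4r, so r = 0.3536 × a = 2.06 Å.

2.06 Å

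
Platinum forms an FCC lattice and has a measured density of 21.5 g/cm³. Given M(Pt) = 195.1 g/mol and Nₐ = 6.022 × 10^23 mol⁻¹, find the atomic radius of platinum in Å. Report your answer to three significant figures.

For an FCC cell (Z = 4), a³ = Z·M/(N_A·ρ) = 4 × 195.1 / (6.022 × 10²³ × 21.50) = 6.028 × 10^-23 cm³, so a = 3.921 × 10^-8 cm = 3.921 Å.
Atoms touch along the face diagonal, so √2·a = 4r, so r = 0.3536 × a = 1.39 Å.

1.39 Å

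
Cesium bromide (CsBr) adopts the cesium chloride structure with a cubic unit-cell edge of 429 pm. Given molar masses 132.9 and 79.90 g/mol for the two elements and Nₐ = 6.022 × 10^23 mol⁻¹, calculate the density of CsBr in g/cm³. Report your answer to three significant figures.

4.48 g/cm³

The cesium chloride structure contains Z = 1 formula unit per cell; M(CsBr) = 132.9 + 79.90 = 212.8 g/mol.
a³ = (4.290 × 10^-8 cm)³ = 7.895 × 10^-23 cm³.
ρ = 1 × 212.8 / (6.022 × 10²³ × 7.895 × 10^-23) = 4.476 g/cm³.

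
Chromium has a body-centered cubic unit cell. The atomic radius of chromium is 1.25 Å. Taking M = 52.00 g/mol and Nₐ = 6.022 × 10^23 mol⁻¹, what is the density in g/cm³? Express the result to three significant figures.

In a BCC lattice, atoms touch along the body diagonal, so √3·a = 4r, giving a = 2.887 Å = 2.887 × 10^-8 cm.
With Z = 2, ρ = Z·M/(N_A·a³) = 2 × 52.00 / (6.022 × 10²³ × 2.406 × 10^-23) = 7.179 g/cm³.

7.18 g/cm³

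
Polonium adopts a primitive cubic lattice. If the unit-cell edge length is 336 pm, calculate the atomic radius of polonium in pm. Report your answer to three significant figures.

168 pm

In a simple cubic lattice, atoms touch along the cell edge, so a = 2r.
r = a/2 = 336/2 = 168 pm.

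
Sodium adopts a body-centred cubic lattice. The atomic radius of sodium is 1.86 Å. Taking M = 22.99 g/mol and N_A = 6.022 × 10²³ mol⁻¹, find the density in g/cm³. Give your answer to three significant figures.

In a BCC lattice, atoms touch along the body diagonal, so √3·a = 4r, giving a = 4.295 Å = 4.295 × 10^-8 cm.
With Z = 2, ρ = Z·M/(N_A·a³) = 2 × 22.99 / (6.022 × 10²³ × 7.926 × 10^-23) = 0.9634 g/cm³.

0.963 g/cm³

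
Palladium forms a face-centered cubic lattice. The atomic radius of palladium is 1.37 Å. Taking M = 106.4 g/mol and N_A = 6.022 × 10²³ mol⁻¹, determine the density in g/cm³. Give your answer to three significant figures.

In an FCC lattice, atoms touch along the face diagonal, so √2·a = 4r, giving a = 3.875 Å = 3.875 × 10^-8 cm.
With Z = 4, ρ = Z·M/(N_A·a³) = 4 × 106.4 / (6.022 × 10²³ × 5.818 × 10^-23) = 12.15 g/cm³.

12.1 g/cm³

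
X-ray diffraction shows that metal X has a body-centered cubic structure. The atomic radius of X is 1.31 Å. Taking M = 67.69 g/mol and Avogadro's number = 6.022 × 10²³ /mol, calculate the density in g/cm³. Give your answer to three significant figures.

8.12 g/cm³

In a BCC lattice, atoms touch along the body diagonal, so √3·a = 4r, giving a = 3.025 Å = 3.025 × 10^-8 cm.
With Z = 2, ρ = Z·M/(N_A·a³) = 2 × 67.69 / (6.022 × 10²³ × 2.769 × 10^-23) = 8.119 g/cm³.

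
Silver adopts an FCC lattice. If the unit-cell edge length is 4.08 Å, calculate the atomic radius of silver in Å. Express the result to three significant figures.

1.44 Å

In an FCC lattice, atoms touch along the face diagonal, so √2·a = 4r.
r = √2·a/4 = 1.4142 × 4.08 / 4 = 1.44 Å.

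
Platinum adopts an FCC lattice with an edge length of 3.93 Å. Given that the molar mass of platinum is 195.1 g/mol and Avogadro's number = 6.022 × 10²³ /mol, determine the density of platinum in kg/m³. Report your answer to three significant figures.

An FCC unit cell contains Z = 4 atoms.
Cell volume: a³ = (3.93 Å)³ = (3.930 × 10^-8 cm)³ = 6.070 × 10^-23 cm³.
ρ = Z·M/(N_A·a³) = 4 × 195.1 / (6.022 × 10²³ × 6.070 × 10^-23) = 21.35 g/cm³ = 21400 kg/m³.

21400 kg/m³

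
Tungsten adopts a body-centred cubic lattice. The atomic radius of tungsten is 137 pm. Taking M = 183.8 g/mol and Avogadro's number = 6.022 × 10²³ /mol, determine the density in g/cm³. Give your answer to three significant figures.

19.3 g/cm³

In a BCC lattice, atoms touch along the body diagonal, so √3·a = 4r, giving a = 316.4 pm = 3.164 × 10^-8 cm.
With Z = 2, ρ = Z·M/(N_A·a³) = 2 × 183.8 / (6.022 × 10²³ × 3.167 × 10^-23) = 19.27 g/cm³.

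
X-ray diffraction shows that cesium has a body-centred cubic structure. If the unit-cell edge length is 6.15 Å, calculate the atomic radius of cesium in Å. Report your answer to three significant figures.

2.66 Å

In a BCC lattice, atoms touch along the body diagonal, so √3·a = 4r.
r = √3·a/4 = 1.7321 × 6.15 / 4 = 2.66 Å.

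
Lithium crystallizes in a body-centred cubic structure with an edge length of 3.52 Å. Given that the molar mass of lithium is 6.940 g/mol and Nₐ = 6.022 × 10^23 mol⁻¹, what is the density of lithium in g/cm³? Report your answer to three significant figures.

0.528 g/cm³

A BCC unit cell contains Z = 2 atoms.
Cell volume: a³ = (3.52 Å)³ = (3.520 × 10^-8 cm)³ = 4.361 × 10^-23 cm³.
ρ = Z·M/(N_A·a³) = 2 × 6.940 / (6.022 × 10²³ × 4.361 × 10^-23) = 0.5285 g/cm³.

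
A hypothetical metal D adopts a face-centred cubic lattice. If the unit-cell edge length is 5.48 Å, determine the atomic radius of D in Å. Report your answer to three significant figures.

1.94 Å

In an FCC lattice, atoms touch along the face diagonal, so √2·a = 4r.
r = √2·a/4 = 1.4142 × 5.48 / 4 = 1.94 Å.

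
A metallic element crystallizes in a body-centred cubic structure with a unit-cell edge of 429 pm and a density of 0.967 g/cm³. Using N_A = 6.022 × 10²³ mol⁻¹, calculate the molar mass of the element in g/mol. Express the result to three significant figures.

A BCC cell has Z = 2 atoms; a = 4.290 × 10^-8 cm.
M = ρ·N_A·a³/Z = 0.967 × 6.022 × 10²³ × 7.895 × 10^-23 / 2 = 23.0 g/mol.

23.0 g/mol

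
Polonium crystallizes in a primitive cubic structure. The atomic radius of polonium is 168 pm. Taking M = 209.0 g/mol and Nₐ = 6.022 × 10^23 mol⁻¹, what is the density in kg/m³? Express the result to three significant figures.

In a simple cubic lattice, atoms touch along the cell edge, so a = 2r, giving a = 336.0 pm = 3.360 × 10^-8 cm.
With Z = 1, ρ = Z·M/(N_A·a³) = 1 × 209.0 / (6.022 × 10²³ × 3.793 × 10^-23) = 9.149 g/cm³ = 9150 kg/m³.

9150 kg/m³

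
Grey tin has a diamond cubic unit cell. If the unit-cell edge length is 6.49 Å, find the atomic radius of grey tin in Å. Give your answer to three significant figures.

In a diamond cubic lattice, nearest neighbors lie along the body diagonal with √3·a = 8r.
r = √3·a/8 = 1.7321 × 6.49 / 8 = 1.41 Å.

1.41 Å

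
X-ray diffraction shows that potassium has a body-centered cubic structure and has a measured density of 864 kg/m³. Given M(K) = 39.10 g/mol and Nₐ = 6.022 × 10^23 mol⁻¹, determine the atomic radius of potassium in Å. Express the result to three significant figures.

For a BCC cell (Z = 2), a³ = Z·M/(N_A·ρ) = 2 × 39.10 / (6.022 × 10²³ × 0.8640) = 1.503 × 10^-22 cm³, so a = 5.317 × 10^-8 cm = 5.317 Å.
Atoms touch along the body diagonal, so √3·a = 4r, so r = 0.4330 × a = 2.30 Å.

2.30 Å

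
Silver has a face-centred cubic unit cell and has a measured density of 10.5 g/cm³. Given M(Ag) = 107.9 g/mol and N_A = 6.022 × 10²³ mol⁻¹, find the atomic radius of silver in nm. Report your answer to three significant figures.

For an FCC cell (Z = 4), a³ = Z·M/(N_A·ρ) = 4 × 107.9 / (6.022 × 10²³ × 10.50) = 6.826 × 10^-23 cm³, so a = 4.087 × 10^-8 cm = 0.4087 nm.
Atoms touch along the face diagonal, so √2·a = 4r, so r = 0.3536 × a = 0.144 nm.

0.144 nm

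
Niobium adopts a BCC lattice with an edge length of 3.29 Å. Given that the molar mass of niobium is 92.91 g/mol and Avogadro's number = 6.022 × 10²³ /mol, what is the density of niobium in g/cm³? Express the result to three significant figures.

A BCC unit cell contains Z = 2 atoms.
Cell volume: a³ = (3.29 Å)³ = (3.290 × 10^-8 cm)³ = 3.561 × 10^-23 cm³.
ρ = Z·M/(N_A·a³) = 2 × 92.91 / (6.022 × 10²³ × 3.561 × 10^-23) = 8.665 g/cm³.

8.66 g/cm³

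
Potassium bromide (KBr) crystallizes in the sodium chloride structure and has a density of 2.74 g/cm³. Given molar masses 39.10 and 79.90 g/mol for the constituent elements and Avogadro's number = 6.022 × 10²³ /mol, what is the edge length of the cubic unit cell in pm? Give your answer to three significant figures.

661 pm

M(KBr) = 119.0 g/mol; Z = 4 formula units per cell.
a³ = Z·M/(N_A·ρ) = 4 × 119.0 / (6.022 × 10²³ × 2.74) = 2.885 × 10^-22 cm³, so a = 6.608 × 10^-8 cm = 661 pm.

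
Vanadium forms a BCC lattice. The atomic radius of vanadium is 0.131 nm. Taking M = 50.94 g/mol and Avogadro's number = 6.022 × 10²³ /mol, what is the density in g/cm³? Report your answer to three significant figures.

6.11 g/cm³

In a BCC lattice, atoms touch along the body diagonal, so √3·a = 4r, giving a = 0.3025 nm = 3.025 × 10^-8 cm.
With Z = 2, ρ = Z·M/(N_A·a³) = 2 × 50.94 / (6.022 × 10²³ × 2.769 × 10^-23) = 6.110 g/cm³.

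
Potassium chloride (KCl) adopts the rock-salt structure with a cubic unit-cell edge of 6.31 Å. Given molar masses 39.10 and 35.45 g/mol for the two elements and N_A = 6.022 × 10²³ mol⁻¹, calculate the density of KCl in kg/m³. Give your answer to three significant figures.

1970 kg/m³

The rock-salt structure contains Z = 4 formula units per cell; M(KCl) = 39.10 + 35.45 = 74.55 g/mol.
a³ = (6.310 × 10^-8 cm)³ = 2.512 × 10^-22 cm³.
ρ = 4 × 74.55 / (6.022 × 10²³ × 2.512 × 10^-22) = 1.971 g/cm³ = 1970 kg/m³.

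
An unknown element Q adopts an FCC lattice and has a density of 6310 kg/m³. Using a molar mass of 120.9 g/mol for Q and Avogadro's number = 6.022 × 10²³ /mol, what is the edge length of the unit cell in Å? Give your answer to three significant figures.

5.03 Å

With Z = 4 atoms per FCC cell, a³ = Z·M/(N_A·ρ) = 4 × 120.9 / (6.022 × 10²³ × 6.310 g/cm³) = 1.273 × 10^-22 cm³.
a = (1.273 × 10^-22)^(1/3) = 5.030 × 10^-8 cm = 5.03 Å.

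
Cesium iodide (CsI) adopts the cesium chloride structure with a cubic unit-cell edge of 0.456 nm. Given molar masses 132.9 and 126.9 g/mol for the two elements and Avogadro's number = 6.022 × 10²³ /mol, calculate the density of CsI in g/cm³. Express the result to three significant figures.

The cesium chloride structure contains Z = 1 formula unit per cell; M(CsI) = 132.9 + 126.9 = 259.8 g/mol.
a³ = (4.560 × 10^-8 cm)³ = 9.482 × 10^-23 cm³.
ρ = 1 × 259.8 / (6.022 × 10²³ × 9.482 × 10^-23) = 4.550 g/cm³.

4.55 g/cm³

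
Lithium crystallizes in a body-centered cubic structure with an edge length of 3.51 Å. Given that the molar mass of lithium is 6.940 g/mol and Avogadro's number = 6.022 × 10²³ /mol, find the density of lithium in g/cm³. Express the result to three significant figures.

A BCC unit cell contains Z = 2 atoms.
Cell volume: a³ = (3.51 Å)³ = (3.510 × 10^-8 cm)³ = 4.324 × 10^-23 cm³.
ρ = Z·M/(N_A·a³) = 2 × 6.940 / (6.022 × 10²³ × 4.324 × 10^-23) = 0.5330 g/cm³.

0.533 g/cm³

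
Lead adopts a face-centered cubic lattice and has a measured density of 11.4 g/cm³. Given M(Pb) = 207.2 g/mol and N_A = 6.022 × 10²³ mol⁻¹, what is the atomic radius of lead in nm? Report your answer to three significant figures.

For an FCC cell (Z = 4), a³ = Z·M/(N_A·ρ) = 4 × 207.2 / (6.022 × 10²³ × 11.40) = 1.207 × 10^-22 cm³, so a = 4.942 × 10^-8 cm = 0.4942 nm.
Atoms touch along the face diagonal, so √2·a = 4r, so r = 0.3536 × a = 0.175 nm.

0.175 nm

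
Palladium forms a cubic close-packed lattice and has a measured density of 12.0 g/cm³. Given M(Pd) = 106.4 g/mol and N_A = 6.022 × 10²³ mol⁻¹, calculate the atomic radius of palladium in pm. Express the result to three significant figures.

For an FCC cell (Z = 4), a³ = Z·M/(N_A·ρ) = 4 × 106.4 / (6.022 × 10²³ × 12.00) = 5.890 × 10^-23 cm³, so a = 3.891 × 10^-8 cm = 389.1 pm.
Atoms touch along the face diagonal, so √2·a = 4r, so r = 0.3536 × a = 138 pm.

138 pm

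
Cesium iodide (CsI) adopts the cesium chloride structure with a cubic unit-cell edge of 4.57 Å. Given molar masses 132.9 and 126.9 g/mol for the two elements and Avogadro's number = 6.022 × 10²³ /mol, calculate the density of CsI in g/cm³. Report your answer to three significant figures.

4.52 g/cm³

The cesium chloride structure contains Z = 1 formula unit per cell; M(CsI) = 132.9 + 126.9 = 259.8 g/mol.
a³ = (4.570 × 10^-8 cm)³ = 9.544 × 10^-23 cm³.
ρ = 1 × 259.8 / (6.022 × 10²³ × 9.544 × 10^-23) = 4.520 g/cm³.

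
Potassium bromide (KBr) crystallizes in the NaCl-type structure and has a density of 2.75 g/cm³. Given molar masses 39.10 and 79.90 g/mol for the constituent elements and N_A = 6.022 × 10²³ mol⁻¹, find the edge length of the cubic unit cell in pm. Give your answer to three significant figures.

M(KBr) = 119.0 g/mol; Z = 4 formula units per cell.
a³ = Z·M/(N_A·ρ) = 4 × 119.0 / (6.022 × 10²³ × 2.75) = 2.874 × 10^-22 cm³, so a = 6.600 × 10^-8 cm = 660 pm.

660 pm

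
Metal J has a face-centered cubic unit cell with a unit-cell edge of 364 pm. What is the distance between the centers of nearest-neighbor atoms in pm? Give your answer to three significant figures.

In an FCC structure, atoms touch along the face diagonal, so √2·a = 4r; the nearest-neighbor distance equals 2r = 0.7071·a.
d = 0.7071 × 364 = 257 pm.

257 pm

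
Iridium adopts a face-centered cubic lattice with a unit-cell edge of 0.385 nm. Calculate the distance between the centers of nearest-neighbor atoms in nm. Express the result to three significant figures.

0.272 nm

In an FCC structure, atoms touch along the face diagonal, so √2·a = 4r; the nearest-neighbor distance equals 2r = 0.7071·a.
d = 0.7071 × 0.385 = 0.272 nm.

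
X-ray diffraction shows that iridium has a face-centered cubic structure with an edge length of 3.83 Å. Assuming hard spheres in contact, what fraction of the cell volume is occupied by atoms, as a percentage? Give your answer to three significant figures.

74.0%

In an FCC lattice atoms touch along the face diagonal, so √2·a = 4r, so r = 0.3536a = 1.354 Å.
Packing fraction = Z·(4/3)πr³ / a³ = 4 × (4/3)π × (1.354)³ / (3.83)³ = 0.7405 = 74.0%.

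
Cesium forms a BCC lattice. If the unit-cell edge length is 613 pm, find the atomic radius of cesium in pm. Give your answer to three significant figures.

In a BCC lattice, atoms touch along the body diagonal, so √3·a = 4r.
r = √3·a/4 = 1.7321 × 613 / 4 = 265 pm.

265 pm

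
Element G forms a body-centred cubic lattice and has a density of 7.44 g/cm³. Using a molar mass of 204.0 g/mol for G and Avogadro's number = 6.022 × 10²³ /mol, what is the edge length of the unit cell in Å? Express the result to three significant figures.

With Z = 2 atoms per BCC cell, a³ = Z·M/(N_A·ρ) = 2 × 204.0 / (6.022 × 10²³ × 7.440 g/cm³) = 9.106 × 10^-23 cm³.
a = (9.106 × 10^-23)^(1/3) = 4.499 × 10^-8 cm = 4.50 Å.

4.50 Å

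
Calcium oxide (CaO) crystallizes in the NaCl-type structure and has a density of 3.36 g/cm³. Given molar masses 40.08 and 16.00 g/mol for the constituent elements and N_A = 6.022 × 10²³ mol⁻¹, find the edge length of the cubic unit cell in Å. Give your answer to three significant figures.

M(CaO) = 56.08 g/mol; Z = 4 formula units per cell.
a³ = Z·M/(N_A·ρ) = 4 × 56.08 / (6.022 × 10²³ × 3.36) = 1.109 × 10^-22 cm³, so a = 4.804 × 10^-8 cm = 4.80 Å.

4.80 Å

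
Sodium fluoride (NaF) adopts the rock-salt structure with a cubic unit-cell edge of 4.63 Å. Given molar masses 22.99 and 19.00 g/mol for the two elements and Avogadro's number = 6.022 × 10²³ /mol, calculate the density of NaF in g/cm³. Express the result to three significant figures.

2.81 g/cm³

The rock-salt structure contains Z = 4 formula units per cell; M(NaF) = 22.99 + 19.00 = 41.99 g/mol.
a³ = (4.630 × 10^-8 cm)³ = 9.925 × 10^-23 cm³.
ρ = 4 × 41.99 / (6.022 × 10²³ × 9.925 × 10^-23) = 2.810 g/cm³.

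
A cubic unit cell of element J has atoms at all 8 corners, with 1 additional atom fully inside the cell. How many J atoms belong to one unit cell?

2

Corner atoms are shared by 8 cells (1/8 each), interior atoms are unshared.
Net atoms = 8 × 1/8 + 1 = 1 + 1 = 2.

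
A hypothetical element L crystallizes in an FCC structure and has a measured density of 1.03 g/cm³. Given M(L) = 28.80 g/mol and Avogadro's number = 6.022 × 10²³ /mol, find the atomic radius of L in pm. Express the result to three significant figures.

202 pm

For an FCC cell (Z = 4), a³ = Z·M/(N_A·ρ) = 4 × 28.80 / (6.022 × 10²³ × 1.030) = 1.857 × 10^-22 cm³, so a = 5.705 × 10^-8 cm = 570.5 pm.
Atoms touch along the face diagonal, so √2·a = 4r, so r = 0.3536 × a = 202 pm.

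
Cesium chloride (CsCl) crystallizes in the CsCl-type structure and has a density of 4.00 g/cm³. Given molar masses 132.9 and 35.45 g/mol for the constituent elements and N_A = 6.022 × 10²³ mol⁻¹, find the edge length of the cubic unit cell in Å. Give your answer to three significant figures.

M(CsCl) = 168.35 g/mol; Z = 1 formula unit per cell.
a³ = Z·M/(N_A·ρ) = 1 × 168.35 / (6.022 × 10²³ × 4.00) = 6.989 × 10^-23 cm³, so a = 4.119 × 10^-8 cm = 4.12 Å.

4.12 Å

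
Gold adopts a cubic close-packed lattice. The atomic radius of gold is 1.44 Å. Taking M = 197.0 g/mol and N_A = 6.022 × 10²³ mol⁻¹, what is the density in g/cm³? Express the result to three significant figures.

In an FCC lattice, atoms touch along the face diagonal, so √2·a = 4r, giving a = 4.073 Å = 4.073 × 10^-8 cm.
With Z = 4, ρ = Z·M/(N_A·a³) = 4 × 197.0 / (6.022 × 10²³ × 6.757 × 10^-23) = 19.37 g/cm³.

19.4 g/cm³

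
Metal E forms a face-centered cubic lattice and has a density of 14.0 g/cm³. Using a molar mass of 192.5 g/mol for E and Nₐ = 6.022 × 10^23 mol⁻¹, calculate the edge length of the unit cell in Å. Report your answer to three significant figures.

With Z = 4 atoms per FCC cell, a³ = Z·M/(N_A·ρ) = 4 × 192.5 / (6.022 × 10²³ × 14.00 g/cm³) = 9.133 × 10^-23 cm³.
a = (9.133 × 10^-23)^(1/3) = 4.503 × 10^-8 cm = 4.50 Å.

4.50 Å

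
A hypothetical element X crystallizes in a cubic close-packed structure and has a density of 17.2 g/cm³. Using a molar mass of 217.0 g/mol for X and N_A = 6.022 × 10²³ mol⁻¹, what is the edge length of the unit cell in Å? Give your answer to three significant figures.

4.38 Å

With Z = 4 atoms per FCC cell, a³ = Z·M/(N_A·ρ) = 4 × 217.0 / (6.022 × 10²³ × 17.20 g/cm³) = 8.380 × 10^-23 cm³.
a = (8.380 × 10^-23)^(1/3) = 4.376 × 10^-8 cm = 4.38 Å.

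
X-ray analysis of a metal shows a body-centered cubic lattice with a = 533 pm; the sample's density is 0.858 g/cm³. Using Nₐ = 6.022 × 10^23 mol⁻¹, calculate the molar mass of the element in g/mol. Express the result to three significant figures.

A BCC cell has Z = 2 atoms; a = 5.330 × 10^-8 cm.
M = ρ·N_A·a³/Z = 0.858 × 6.022 × 10²³ × 1.514 × 10^-22 / 2 = 39.1 g/mol.

39.1 g/mol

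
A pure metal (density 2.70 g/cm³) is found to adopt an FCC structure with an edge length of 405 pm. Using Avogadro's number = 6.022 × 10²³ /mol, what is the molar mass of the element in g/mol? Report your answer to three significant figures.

An FCC cell has Z = 4 atoms; a = 4.050 × 10^-8 cm.
M = ρ·N_A·a³/Z = 2.70 × 6.022 × 10²³ × 6.643 × 10^-23 / 4 = 27.0 g/mol.

27.0 g/mol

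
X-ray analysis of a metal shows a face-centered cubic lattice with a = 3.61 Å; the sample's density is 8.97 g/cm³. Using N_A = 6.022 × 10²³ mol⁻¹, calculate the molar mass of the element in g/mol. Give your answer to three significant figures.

An FCC cell has Z = 4 atoms; a = 3.610 × 10^-8 cm.
M = ρ·N_A·a³/Z = 8.97 × 6.022 × 10²³ × 4.705 × 10^-23 / 4 = 63.5 g/mol.

63.5 g/mol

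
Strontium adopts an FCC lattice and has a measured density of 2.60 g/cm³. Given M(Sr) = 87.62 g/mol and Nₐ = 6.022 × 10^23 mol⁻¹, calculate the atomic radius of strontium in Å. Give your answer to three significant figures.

2.15 Å

For an FCC cell (Z = 4), a³ = Z·M/(N_A·ρ) = 4 × 87.62 / (6.022 × 10²³ × 2.600) = 2.238 × 10^-22 cm³, so a = 6.072 × 10^-8 cm = 6.072 Å.
Atoms touch along the face diagonal, so √2·a = 4r, so r = 0.3536 × a = 2.15 Å.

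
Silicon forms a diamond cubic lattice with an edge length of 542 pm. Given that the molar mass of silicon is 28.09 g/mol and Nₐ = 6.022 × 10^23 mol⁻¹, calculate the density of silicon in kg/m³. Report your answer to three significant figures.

2340 kg/m³

A diamond cubic unit cell contains Z = 8 atoms.
Cell volume: a³ = (542 pm)³ = (5.420 × 10^-8 cm)³ = 1.592 × 10^-22 cm³.
ρ = Z·M/(N_A·a³) = 8 × 28.09 / (6.022 × 10²³ × 1.592 × 10^-22) = 2.344 g/cm³ = 2340 kg/m³.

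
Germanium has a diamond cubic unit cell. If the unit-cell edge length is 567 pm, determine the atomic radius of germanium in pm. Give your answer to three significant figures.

In a diamond cubic lattice, nearest neighbors lie along the body diagonal with √3·a = 8r.
r = √3·a/8 = 1.7321 × 567 / 8 = 123 pm.

123 pm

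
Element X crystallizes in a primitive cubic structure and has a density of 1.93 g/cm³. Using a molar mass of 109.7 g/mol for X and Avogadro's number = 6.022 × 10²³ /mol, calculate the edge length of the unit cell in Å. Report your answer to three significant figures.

With Z = 1 atom per simple cubic cell, a³ = Z·M/(N_A·ρ) = 1 × 109.7 / (6.022 × 10²³ × 1.930 g/cm³) = 9.439 × 10^-23 cm³.
a = (9.439 × 10^-23)^(1/3) = 4.553 × 10^-8 cm = 4.55 Å.

4.55 Å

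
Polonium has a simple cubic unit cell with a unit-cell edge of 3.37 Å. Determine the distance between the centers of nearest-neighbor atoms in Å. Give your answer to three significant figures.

In a simple cubic structure, atoms touch along the cell edge, so a = 2r; the nearest-neighbor distance equals 2r = 1.000·a.
d = 1.000 × 3.37 = 3.37 Å.

3.37 Å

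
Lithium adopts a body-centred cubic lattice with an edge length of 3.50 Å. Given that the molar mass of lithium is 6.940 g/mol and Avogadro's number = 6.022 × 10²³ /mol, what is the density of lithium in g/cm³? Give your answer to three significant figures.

A BCC unit cell contains Z = 2 atoms.
Cell volume: a³ = (3.50 Å)³ = (3.500 × 10^-8 cm)³ = 4.288 × 10^-23 cm³.
ρ = Z·M/(N_A·a³) = 2 × 6.940 / (6.022 × 10²³ × 4.288 × 10^-23) = 0.5376 g/cm³.

0.538 g/cm³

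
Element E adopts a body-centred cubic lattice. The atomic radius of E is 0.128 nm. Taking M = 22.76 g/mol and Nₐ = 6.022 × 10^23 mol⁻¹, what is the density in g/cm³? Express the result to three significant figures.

2.93 g/cm³

In a BCC lattice, atoms touch along the body diagonal, so √3·a = 4r, giving a = 0.2956 nm = 2.956 × 10^-8 cm.
With Z = 2, ρ = Z·M/(N_A·a³) = 2 × 22.76 / (6.022 × 10²³ × 2.583 × 10^-23) = 2.926 g/cm³.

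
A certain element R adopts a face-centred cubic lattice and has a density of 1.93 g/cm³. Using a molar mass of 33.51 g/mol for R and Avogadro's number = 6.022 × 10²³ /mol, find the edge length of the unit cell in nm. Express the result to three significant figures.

With Z = 4 atoms per FCC cell, a³ = Z·M/(N_A·ρ) = 4 × 33.51 / (6.022 × 10²³ × 1.930 g/cm³) = 1.153 × 10^-22 cm³.
a = (1.153 × 10^-22)^(1/3) = 4.868 × 10^-8 cm = 0.487 nm.

0.487 nm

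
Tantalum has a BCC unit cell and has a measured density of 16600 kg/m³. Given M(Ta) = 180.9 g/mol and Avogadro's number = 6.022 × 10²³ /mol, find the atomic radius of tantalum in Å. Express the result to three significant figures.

For a BCC cell (Z = 2), a³ = Z·M/(N_A·ρ) = 2 × 180.9 / (6.022 × 10²³ × 16.60) = 3.619 × 10^-23 cm³, so a = 3.308 × 10^-8 cm = 3.308 Å.
Atoms touch along the body diagonal, so √3·a = 4r, so r = 0.4330 × a = 1.43 Å.

1.43 Å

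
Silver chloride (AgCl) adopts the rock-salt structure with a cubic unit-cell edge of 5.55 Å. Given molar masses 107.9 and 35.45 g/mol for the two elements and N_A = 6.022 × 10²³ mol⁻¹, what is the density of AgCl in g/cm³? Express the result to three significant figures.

5.57 g/cm³

The rock-salt structure contains Z = 4 formula units per cell; M(AgCl) = 107.9 + 35.45 = 143.35 g/mol.
a³ = (5.550 × 10^-8 cm)³ = 1.710 × 10^-22 cm³.
ρ = 4 × 143.35 / (6.022 × 10²³ × 1.710 × 10^-22) = 5.570 g/cm³.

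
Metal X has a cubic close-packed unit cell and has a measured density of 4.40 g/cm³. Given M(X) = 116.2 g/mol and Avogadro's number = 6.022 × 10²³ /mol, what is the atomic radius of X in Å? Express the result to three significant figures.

For an FCC cell (Z = 4), a³ = Z·M/(N_A·ρ) = 4 × 116.2 / (6.022 × 10²³ × 4.400) = 1.754 × 10^-22 cm³, so a = 5.598 × 10^-8 cm = 5.598 Å.
Atoms touch along the face diagonal, so √2·a = 4r, so r = 0.3536 × a = 1.98 Å.

1.98 Å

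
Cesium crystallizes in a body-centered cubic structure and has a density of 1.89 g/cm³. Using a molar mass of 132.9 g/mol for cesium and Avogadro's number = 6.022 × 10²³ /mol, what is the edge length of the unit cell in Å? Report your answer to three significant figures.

6.16 Å

With Z = 2 atoms per BCC cell, a³ = Z·M/(N_A·ρ) = 2 × 132.9 / (6.022 × 10²³ × 1.890 g/cm³) = 2.335 × 10^-22 cm³.
a = (2.335 × 10^-22)^(1/3) = 6.158 × 10^-8 cm = 6.16 Å.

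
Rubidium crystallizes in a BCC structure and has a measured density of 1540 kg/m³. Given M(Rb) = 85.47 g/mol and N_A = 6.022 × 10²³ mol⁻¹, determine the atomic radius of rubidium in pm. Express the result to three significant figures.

For a BCC cell (Z = 2), a³ = Z·M/(N_A·ρ) = 2 × 85.47 / (6.022 × 10²³ × 1.540) = 1.843 × 10^-22 cm³, so a = 5.691 × 10^-8 cm = 569.1 pm.
Atoms touch along the body diagonal, so √3·a = 4r, so r = 0.4330 × a = 246 pm.

246 pm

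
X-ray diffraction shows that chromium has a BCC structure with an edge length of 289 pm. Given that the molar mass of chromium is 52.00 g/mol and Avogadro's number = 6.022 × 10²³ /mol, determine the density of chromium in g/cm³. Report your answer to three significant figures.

7.15 g/cm³

A BCC unit cell contains Z = 2 atoms.
Cell volume: a³ = (289 pm)³ = (2.890 × 10^-8 cm)³ = 2.414 × 10^-23 cm³.
ρ = Z·M/(N_A·a³) = 2 × 52.00 / (6.022 × 10²³ × 2.414 × 10^-23) = 7.155 g/cm³.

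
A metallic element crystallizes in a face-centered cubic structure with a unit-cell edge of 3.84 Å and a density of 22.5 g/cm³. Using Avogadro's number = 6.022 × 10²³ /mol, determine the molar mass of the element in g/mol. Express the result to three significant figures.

An FCC cell has Z = 4 atoms; a = 3.840 × 10^-8 cm.
M = ρ·N_A·a³/Z = 22.5 × 6.022 × 10²³ × 5.662 × 10^-23 / 4 = 192 g/mol.

192 g/mol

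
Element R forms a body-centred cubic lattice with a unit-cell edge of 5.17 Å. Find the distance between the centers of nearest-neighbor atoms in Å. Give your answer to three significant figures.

In a BCC structure, atoms touch along the body diagonal, so √3·a = 4r; the nearest-neighbor distance equals 2r = 0.8660·a.
d = 0.8660 × 5.17 = 4.48 Å.

4.48 Å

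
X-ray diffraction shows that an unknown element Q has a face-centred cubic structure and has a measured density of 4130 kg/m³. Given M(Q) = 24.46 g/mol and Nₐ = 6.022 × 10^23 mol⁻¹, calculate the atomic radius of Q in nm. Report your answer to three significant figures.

For an FCC cell (Z = 4), a³ = Z·M/(N_A·ρ) = 4 × 24.46 / (6.022 × 10²³ × 4.130) = 3.934 × 10^-23 cm³, so a = 3.401 × 10^-8 cm = 0.3401 nm.
Atoms touch along the face diagonal, so √2·a = 4r, so r = 0.3536 × a = 0.120 nm.

0.120 nm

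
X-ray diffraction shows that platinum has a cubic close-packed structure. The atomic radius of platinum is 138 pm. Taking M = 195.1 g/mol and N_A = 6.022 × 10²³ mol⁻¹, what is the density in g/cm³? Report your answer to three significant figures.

21.8 g/cm³

In an FCC lattice, atoms touch along the face diagonal, so √2·a = 4r, giving a = 390.3 pm = 3.903 × 10^-8 cm.
With Z = 4, ρ = Z·M/(N_A·a³) = 4 × 195.1 / (6.022 × 10²³ × 5.947 × 10^-23) = 21.79 g/cm³.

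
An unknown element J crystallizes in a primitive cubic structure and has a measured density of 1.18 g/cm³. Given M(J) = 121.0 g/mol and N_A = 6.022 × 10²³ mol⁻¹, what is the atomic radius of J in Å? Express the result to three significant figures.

2.77 Å

For a simple cubic cell (Z = 1), a³ = Z·M/(N_A·ρ) = 1 × 121.0 / (6.022 × 10²³ × 1.180) = 1.703 × 10^-22 cm³, so a = 5.543 × 10^-8 cm = 5.543 Å.
Atoms touch along the cell edge, so a = 2r, so r = 0.5000 × a = 2.77 Å.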